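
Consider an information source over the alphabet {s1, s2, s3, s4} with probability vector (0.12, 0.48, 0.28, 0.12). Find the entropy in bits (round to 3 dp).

1.757 bits

H = −Σ pᵢ log₂ pᵢ.
−0.12·log₂(0.12) = 0.3671
−0.48·log₂(0.48) = 0.5083
−0.28·log₂(0.28) = 0.5142
−0.12·log₂(0.12) = 0.3671
Sum ≈ 1.7566 → 1.757 bits.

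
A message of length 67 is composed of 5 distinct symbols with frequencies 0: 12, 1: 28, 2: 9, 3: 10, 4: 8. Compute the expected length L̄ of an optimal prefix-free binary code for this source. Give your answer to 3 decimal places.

2.164 bits/symbol

Probabilities are the counts divided by 67.
Repeatedly combine the two least-probable nodes; the expected code length is the sum of the merged weights.
merge 8/67 + 9/67 → 17/67
merge 10/67 + 12/67 → 22/67
merge 17/67 + 22/67 → 39/67
merge 28/67 + 39/67 → 1
L = 17/67 + 22/67 + 39/67 + 1 = 145/67 ≈ 2.164 bits/symbol.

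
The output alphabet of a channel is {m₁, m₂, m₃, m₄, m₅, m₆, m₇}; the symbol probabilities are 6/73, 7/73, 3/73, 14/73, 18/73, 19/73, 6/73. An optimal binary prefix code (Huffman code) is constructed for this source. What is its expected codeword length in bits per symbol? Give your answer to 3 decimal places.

2.603 bits/symbol

Repeatedly combine the two least-probable nodes; the expected code length is the sum of the merged weights.
merge 3/73 + 6/73 → 9/73
merge 6/73 + 7/73 → 13/73
merge 9/73 + 13/73 → 22/73
merge 14/73 + 18/73 → 32/73
merge 19/73 + 22/73 → 41/73
merge 32/73 + 41/73 → 1
L = 9/73 + 13/73 + 22/73 + 32/73 + 41/73 + 1 = 190/73 ≈ 2.603 bits/symbol.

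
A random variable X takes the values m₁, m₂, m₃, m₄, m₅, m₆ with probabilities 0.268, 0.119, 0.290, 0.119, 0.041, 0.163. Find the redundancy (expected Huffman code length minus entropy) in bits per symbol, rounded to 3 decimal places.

0.066 bits

Entropy H = −Σ p log₂ p ≈ 2.3734 bits.
Huffman merges: 41/1000+119/1000→4/25; 119/1000+4/25→279/1000; 163/1000+67/250→431/1000; 279/1000+29/100→569/1000; 431/1000+569/1000→1. L = 2439/1000 ≈ 2.4390.
L − H = 2.4390 − 2.3734 = 0.066 bits.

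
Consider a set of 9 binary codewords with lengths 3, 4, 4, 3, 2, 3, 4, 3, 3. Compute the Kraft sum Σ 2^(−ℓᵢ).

1.0625

With common denominator 2^4 = 16: Σ 2^(−ℓᵢ) = 2/16 + 1/16 + 1/16 + 2/16 + 4/16 + 2/16 + 1/16 + 2/16 + 2/16 = 17/16 = 1.0625.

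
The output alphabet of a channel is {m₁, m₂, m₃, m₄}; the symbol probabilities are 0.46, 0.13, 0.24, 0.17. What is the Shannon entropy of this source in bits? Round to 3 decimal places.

H = −Σ pᵢ log₂ pᵢ.
−0.46·log₂(0.46) = 0.5153
−0.13·log₂(0.13) = 0.3826
−0.24·log₂(0.24) = 0.4941
−0.17·log₂(0.17) = 0.4346
Sum ≈ 1.8267 → 1.827 bits.

1.827 bits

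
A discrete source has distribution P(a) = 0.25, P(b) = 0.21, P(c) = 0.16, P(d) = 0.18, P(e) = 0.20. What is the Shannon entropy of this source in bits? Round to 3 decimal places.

H = −Σ pᵢ log₂ pᵢ.
−0.25·log₂(0.25) = 0.5000
−0.21·log₂(0.21) = 0.4728
−0.16·log₂(0.16) = 0.4230
−0.18·log₂(0.18) = 0.4453
−0.20·log₂(0.20) = 0.4644
Sum ≈ 2.3055 → 2.306 bits.

2.306 bits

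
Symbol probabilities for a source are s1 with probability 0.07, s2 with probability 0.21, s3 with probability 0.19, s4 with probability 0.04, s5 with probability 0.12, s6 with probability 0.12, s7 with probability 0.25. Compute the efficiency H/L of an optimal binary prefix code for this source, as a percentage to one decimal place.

98.7%

Entropy H = −Σ p log₂ p ≈ 2.6165 bits.
Huffman merges: 1/25+7/100→11/100; 11/100+3/25→23/100; 3/25+19/100→31/100; 21/100+23/100→11/25; 1/4+31/100→14/25; 11/25+14/25→1. L = 53/20 ≈ 2.6500.
Efficiency = H/L = 2.6165/2.6500 = 98.7%.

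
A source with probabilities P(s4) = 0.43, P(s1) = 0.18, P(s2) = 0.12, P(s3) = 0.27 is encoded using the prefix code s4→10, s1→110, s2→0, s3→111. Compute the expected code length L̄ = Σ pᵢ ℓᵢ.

2.33 bits/symbol

L̄ = Σ pᵢ·ℓᵢ = 0.43·2 + 0.18·3 + 0.12·1 + 0.27·3 = 2.33 bits/symbol.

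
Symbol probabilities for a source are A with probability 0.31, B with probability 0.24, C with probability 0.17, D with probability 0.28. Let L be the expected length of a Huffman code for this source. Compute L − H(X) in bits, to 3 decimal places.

0.033 bits

Entropy H = −Σ p log₂ p ≈ 1.9667 bits.
Huffman merges: 17/100+6/25→41/100; 7/25+31/100→59/100; 41/100+59/100→1. L = 2 ≈ 2.0000.
L − H = 2.0000 − 1.9667 = 0.033 bits.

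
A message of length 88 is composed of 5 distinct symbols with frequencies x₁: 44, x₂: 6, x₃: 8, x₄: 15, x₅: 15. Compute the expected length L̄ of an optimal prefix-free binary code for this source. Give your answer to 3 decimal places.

1.989 bits/symbol

Probabilities are the counts divided by 88.
Repeatedly combine the two least-probable nodes; the expected code length is the sum of the merged weights.
merge 3/44 + 1/11 → 7/44
merge 7/44 + 15/88 → 29/88
merge 15/88 + 29/88 → 1/2
merge 1/2 + 1/2 → 1
L = 7/44 + 29/88 + 1/2 + 1 = 175/88 ≈ 1.989 bits/symbol.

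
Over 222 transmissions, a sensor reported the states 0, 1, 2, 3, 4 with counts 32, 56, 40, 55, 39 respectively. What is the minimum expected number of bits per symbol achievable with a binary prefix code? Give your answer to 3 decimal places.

Probabilities are the counts divided by 222.
Repeatedly combine the two least-probable nodes; the expected code length is the sum of the merged weights.
merge 16/111 + 13/74 → 71/222
merge 20/111 + 55/222 → 95/222
merge 28/111 + 71/222 → 127/222
merge 95/222 + 127/222 → 1
L = 71/222 + 95/222 + 127/222 + 1 = 515/222 ≈ 2.320 bits/symbol.

2.320 bits/symbol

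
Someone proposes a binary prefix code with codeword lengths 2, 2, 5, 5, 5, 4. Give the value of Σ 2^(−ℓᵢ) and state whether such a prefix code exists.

0.65625; yes

With common denominator 2^5 = 32: Σ 2^(−ℓᵢ) = 8/32 + 8/32 + 1/32 + 1/32 + 1/32 + 2/32 = 21/32 = 0.65625.
Kraft's inequality requires Σ ≤ 1; here Σ = 0.65625 ≤ 1, so such a prefix code exists.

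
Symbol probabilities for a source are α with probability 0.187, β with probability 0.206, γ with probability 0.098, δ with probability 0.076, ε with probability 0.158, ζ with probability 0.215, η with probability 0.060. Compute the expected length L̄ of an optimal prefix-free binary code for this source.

2.715 bits/symbol

Repeatedly combine the two least-probable nodes; the expected code length is the sum of the merged weights.
merge 3/50 + 19/250 → 17/125
merge 49/500 + 17/125 → 117/500
merge 79/500 + 187/1000 → 69/200
merge 103/500 + 43/200 → 421/1000
merge 117/500 + 69/200 → 579/1000
merge 421/1000 + 579/1000 → 1
L = 17/125 + 117/500 + 69/200 + 421/1000 + 579/1000 + 1 = 543/200 = 2.715 bits/symbol.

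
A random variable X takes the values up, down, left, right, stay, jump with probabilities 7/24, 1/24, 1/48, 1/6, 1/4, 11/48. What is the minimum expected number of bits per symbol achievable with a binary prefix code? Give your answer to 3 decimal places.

2.292 bits/symbol

Repeatedly combine the two least-probable nodes; the expected code length is the sum of the merged weights.
merge 1/48 + 1/24 → 1/16
merge 1/16 + 1/6 → 11/48
merge 11/48 + 11/48 → 11/24
merge 1/4 + 7/24 → 13/24
merge 11/24 + 13/24 → 1
L = 1/16 + 11/48 + 11/24 + 13/24 + 1 = 55/24 ≈ 2.292 bits/symbol.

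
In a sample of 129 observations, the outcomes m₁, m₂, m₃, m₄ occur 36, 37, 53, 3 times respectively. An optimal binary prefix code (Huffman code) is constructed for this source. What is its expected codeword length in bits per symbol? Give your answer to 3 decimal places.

1.891 bits/symbol

Probabilities are the counts divided by 129.
Repeatedly combine the two least-probable nodes; the expected code length is the sum of the merged weights.
merge 1/43 + 12/43 → 13/43
merge 37/129 + 13/43 → 76/129
merge 53/129 + 76/129 → 1
L = 13/43 + 76/129 + 1 = 244/129 ≈ 1.891 bits/symbol.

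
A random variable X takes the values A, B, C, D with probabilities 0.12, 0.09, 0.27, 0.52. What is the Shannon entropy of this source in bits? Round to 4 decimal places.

1.6803 bits

H = −Σ pᵢ log₂ pᵢ.
−0.12·log₂(0.12) = 0.3671
−0.09·log₂(0.09) = 0.3127
−0.27·log₂(0.27) = 0.5100
−0.52·log₂(0.52) = 0.4906
Sum ≈ 1.6803 → 1.6803 bits.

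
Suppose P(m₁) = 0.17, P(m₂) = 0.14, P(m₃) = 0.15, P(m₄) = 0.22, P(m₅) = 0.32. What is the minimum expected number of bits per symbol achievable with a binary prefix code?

2.29 bits/symbol

Repeatedly combine the two least-probable nodes; the expected code length is the sum of the merged weights.
merge 7/50 + 3/20 → 29/100
merge 17/100 + 11/50 → 39/100
merge 29/100 + 8/25 → 61/100
merge 39/100 + 61/100 → 1
L = 29/100 + 39/100 + 61/100 + 1 = 229/100 = 2.29 bits/symbol.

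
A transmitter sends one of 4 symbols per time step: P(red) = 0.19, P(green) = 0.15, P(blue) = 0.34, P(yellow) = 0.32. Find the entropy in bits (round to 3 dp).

H = −Σ pᵢ log₂ pᵢ.
−0.19·log₂(0.19) = 0.4552
−0.15·log₂(0.15) = 0.4105
−0.34·log₂(0.34) = 0.5292
−0.32·log₂(0.32) = 0.5260
Sum ≈ 1.9210 → 1.921 bits.

1.921 bits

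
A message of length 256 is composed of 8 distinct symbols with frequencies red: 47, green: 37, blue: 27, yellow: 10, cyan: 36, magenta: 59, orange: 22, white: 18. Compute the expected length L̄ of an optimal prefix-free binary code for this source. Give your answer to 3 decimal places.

2.879 bits/symbol

Probabilities are the counts divided by 256.
Repeatedly combine the two least-probable nodes; the expected code length is the sum of the merged weights.
merge 5/128 + 9/128 → 7/64
merge 11/128 + 27/256 → 49/256
merge 7/64 + 9/64 → 1/4
merge 37/256 + 47/256 → 21/64
merge 49/256 + 59/256 → 27/64
merge 1/4 + 21/64 → 37/64
merge 27/64 + 37/64 → 1
L = 7/64 + 49/256 + 1/4 + 21/64 + 27/64 + 37/64 + 1 = 737/256 ≈ 2.879 bits/symbol.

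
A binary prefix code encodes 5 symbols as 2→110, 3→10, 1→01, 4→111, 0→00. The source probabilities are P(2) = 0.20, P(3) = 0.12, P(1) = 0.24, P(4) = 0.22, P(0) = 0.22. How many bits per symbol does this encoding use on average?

2.42 bits/symbol

L̄ = Σ pᵢ·ℓᵢ = 0.20·3 + 0.12·2 + 0.24·2 + 0.22·3 + 0.22·2 = 2.42 bits/symbol.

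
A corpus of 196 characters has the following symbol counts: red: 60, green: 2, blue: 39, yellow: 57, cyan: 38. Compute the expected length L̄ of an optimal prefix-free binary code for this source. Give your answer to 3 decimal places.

Probabilities are the counts divided by 196.
Repeatedly combine the two least-probable nodes; the expected code length is the sum of the merged weights.
merge 1/98 + 19/98 → 10/49
merge 39/196 + 10/49 → 79/196
merge 57/196 + 15/49 → 117/196
merge 79/196 + 117/196 → 1
L = 10/49 + 79/196 + 117/196 + 1 = 108/49 ≈ 2.204 bits/symbol.

2.204 bits/symbol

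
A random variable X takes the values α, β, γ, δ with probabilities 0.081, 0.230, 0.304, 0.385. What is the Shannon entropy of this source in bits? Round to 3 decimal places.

1.834 bits

H = −Σ pᵢ log₂ pᵢ.
−0.081·log₂(0.081) = 0.2937
−0.230·log₂(0.230) = 0.4877
−0.304·log₂(0.304) = 0.5222
−0.385·log₂(0.385) = 0.5302
Sum ≈ 1.8338 → 1.834 bits.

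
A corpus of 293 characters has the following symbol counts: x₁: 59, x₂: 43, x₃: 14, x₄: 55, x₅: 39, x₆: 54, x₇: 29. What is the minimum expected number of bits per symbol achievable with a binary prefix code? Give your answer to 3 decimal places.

Probabilities are the counts divided by 293.
Repeatedly combine the two least-probable nodes; the expected code length is the sum of the merged weights.
merge 14/293 + 29/293 → 43/293
merge 39/293 + 43/293 → 82/293
merge 43/293 + 54/293 → 97/293
merge 55/293 + 59/293 → 114/293
merge 82/293 + 97/293 → 179/293
merge 114/293 + 179/293 → 1
L = 43/293 + 82/293 + 97/293 + 114/293 + 179/293 + 1 = 808/293 ≈ 2.758 bits/symbol.

2.758 bits/symbol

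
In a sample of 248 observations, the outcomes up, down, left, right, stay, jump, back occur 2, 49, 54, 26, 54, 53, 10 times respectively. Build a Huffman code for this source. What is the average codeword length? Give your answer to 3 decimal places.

Probabilities are the counts divided by 248.
Repeatedly combine the two least-probable nodes; the expected code length is the sum of the merged weights.
merge 1/124 + 5/124 → 3/62
merge 3/62 + 13/124 → 19/124
merge 19/124 + 49/248 → 87/248
merge 53/248 + 27/124 → 107/248
merge 27/124 + 87/248 → 141/248
merge 107/248 + 141/248 → 1
L = 3/62 + 19/124 + 87/248 + 107/248 + 141/248 + 1 = 633/248 ≈ 2.552 bits/symbol.

2.552 bits/symbol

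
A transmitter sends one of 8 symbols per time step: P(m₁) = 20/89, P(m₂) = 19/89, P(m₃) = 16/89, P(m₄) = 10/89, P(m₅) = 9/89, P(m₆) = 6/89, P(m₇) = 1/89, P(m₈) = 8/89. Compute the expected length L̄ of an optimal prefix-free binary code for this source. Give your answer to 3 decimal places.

2.809 bits/symbol

Repeatedly combine the two least-probable nodes; the expected code length is the sum of the merged weights.
merge 1/89 + 6/89 → 7/89
merge 7/89 + 8/89 → 15/89
merge 9/89 + 10/89 → 19/89
merge 15/89 + 16/89 → 31/89
merge 19/89 + 19/89 → 38/89
merge 20/89 + 31/89 → 51/89
merge 38/89 + 51/89 → 1
L = 7/89 + 15/89 + 19/89 + 31/89 + 38/89 + 51/89 + 1 = 250/89 ≈ 2.809 bits/symbol.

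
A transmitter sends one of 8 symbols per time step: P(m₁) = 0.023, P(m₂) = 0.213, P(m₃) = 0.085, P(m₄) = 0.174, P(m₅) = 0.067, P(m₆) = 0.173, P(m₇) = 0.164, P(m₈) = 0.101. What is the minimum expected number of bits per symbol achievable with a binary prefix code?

Repeatedly combine the two least-probable nodes; the expected code length is the sum of the merged weights.
merge 23/1000 + 67/1000 → 9/100
merge 17/200 + 9/100 → 7/40
merge 101/1000 + 41/250 → 53/200
merge 173/1000 + 87/500 → 347/1000
merge 7/40 + 213/1000 → 97/250
merge 53/200 + 347/1000 → 153/250
merge 97/250 + 153/250 → 1
L = 9/100 + 7/40 + 53/200 + 347/1000 + 97/250 + 153/250 + 1 = 2877/1000 = 2.877 bits/symbol.

2.877 bits/symbol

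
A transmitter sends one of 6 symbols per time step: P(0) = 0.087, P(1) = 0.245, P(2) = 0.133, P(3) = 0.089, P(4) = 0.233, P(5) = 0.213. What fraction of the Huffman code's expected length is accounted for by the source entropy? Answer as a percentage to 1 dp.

99.2%

Entropy H = −Σ p log₂ p ≈ 2.4662 bits.
Huffman merges: 87/1000+89/1000→22/125; 133/1000+22/125→309/1000; 213/1000+233/1000→223/500; 49/200+309/1000→277/500; 223/500+277/500→1. L = 497/200 ≈ 2.4850.
Efficiency = H/L = 2.4662/2.4850 = 99.2%.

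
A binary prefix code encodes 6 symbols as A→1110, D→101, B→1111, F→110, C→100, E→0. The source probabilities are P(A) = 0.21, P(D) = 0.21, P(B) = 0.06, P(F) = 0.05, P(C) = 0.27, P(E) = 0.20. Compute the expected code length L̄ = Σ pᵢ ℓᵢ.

L̄ = Σ pᵢ·ℓᵢ = 0.21·4 + 0.21·3 + 0.06·4 + 0.05·3 + 0.27·3 + 0.20·1 = 2.87 bits/symbol.

2.87 bits/symbol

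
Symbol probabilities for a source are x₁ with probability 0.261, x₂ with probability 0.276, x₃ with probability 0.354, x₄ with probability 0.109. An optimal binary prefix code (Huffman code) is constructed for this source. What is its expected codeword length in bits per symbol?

2 bits/symbol

Repeatedly combine the two least-probable nodes; the expected code length is the sum of the merged weights.
merge 109/1000 + 261/1000 → 37/100
merge 69/250 + 177/500 → 63/100
merge 37/100 + 63/100 → 1
L = 37/100 + 63/100 + 1 = 2 bits/symbol.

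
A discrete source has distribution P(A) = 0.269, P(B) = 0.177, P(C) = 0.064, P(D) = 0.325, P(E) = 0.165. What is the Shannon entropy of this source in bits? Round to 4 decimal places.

2.1615 bits

H = −Σ pᵢ log₂ pᵢ.
−0.269·log₂(0.269) = 0.5096
−0.177·log₂(0.177) = 0.4422
−0.064·log₂(0.064) = 0.2538
−0.325·log₂(0.325) = 0.5270
−0.165·log₂(0.165) = 0.4289
Sum ≈ 2.1615 → 2.1615 bits.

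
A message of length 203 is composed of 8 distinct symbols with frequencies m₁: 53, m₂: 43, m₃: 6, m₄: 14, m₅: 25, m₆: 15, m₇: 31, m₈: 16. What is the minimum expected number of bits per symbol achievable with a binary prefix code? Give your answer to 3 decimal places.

2.778 bits/symbol

Probabilities are the counts divided by 203.
Repeatedly combine the two least-probable nodes; the expected code length is the sum of the merged weights.
merge 6/203 + 2/29 → 20/203
merge 15/203 + 16/203 → 31/203
merge 20/203 + 25/203 → 45/203
merge 31/203 + 31/203 → 62/203
merge 43/203 + 45/203 → 88/203
merge 53/203 + 62/203 → 115/203
merge 88/203 + 115/203 → 1
L = 20/203 + 31/203 + 45/203 + 62/203 + 88/203 + 115/203 + 1 = 564/203 ≈ 2.778 bits/symbol.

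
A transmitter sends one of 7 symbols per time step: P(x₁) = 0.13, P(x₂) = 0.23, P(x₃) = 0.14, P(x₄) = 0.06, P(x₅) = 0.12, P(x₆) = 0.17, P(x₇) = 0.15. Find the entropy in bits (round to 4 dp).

H = −Σ pᵢ log₂ pᵢ.
−0.13·log₂(0.13) = 0.3826
−0.23·log₂(0.23) = 0.4877
−0.14·log₂(0.14) = 0.3971
−0.06·log₂(0.06) = 0.2435
−0.12·log₂(0.12) = 0.3671
−0.17·log₂(0.17) = 0.4346
−0.15·log₂(0.15) = 0.4105
Sum ≈ 2.7232 → 2.7232 bits.

2.7232 bits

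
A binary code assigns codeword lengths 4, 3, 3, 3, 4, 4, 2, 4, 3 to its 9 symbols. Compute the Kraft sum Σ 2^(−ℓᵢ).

1

With common denominator 2^4 = 16: Σ 2^(−ℓᵢ) = 1/16 + 2/16 + 2/16 + 2/16 + 1/16 + 1/16 + 4/16 + 1/16 + 2/16 = 16/16 = 1.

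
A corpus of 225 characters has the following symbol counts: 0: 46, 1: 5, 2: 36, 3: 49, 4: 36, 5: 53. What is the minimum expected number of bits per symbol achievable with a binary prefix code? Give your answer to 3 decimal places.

Probabilities are the counts divided by 225.
Repeatedly combine the two least-probable nodes; the expected code length is the sum of the merged weights.
merge 1/45 + 4/25 → 41/225
merge 4/25 + 41/225 → 77/225
merge 46/225 + 49/225 → 19/45
merge 53/225 + 77/225 → 26/45
merge 19/45 + 26/45 → 1
L = 41/225 + 77/225 + 19/45 + 26/45 + 1 = 568/225 ≈ 2.524 bits/symbol.

2.524 bits/symbol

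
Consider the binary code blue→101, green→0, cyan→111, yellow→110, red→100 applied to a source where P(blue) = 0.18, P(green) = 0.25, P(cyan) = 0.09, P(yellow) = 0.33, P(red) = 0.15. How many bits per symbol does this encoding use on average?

2.5 bits/symbol

L̄ = Σ pᵢ·ℓᵢ = 0.18·3 + 0.25·1 + 0.09·3 + 0.33·3 + 0.15·3 = 2.5 bits/symbol.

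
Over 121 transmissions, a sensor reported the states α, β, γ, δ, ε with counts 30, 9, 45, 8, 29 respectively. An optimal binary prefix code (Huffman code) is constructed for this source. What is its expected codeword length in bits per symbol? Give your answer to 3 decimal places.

Probabilities are the counts divided by 121.
Repeatedly combine the two least-probable nodes; the expected code length is the sum of the merged weights.
merge 8/121 + 9/121 → 17/121
merge 17/121 + 29/121 → 46/121
merge 30/121 + 45/121 → 75/121
merge 46/121 + 75/121 → 1
L = 17/121 + 46/121 + 75/121 + 1 = 259/121 ≈ 2.140 bits/symbol.

2.140 bits/symbol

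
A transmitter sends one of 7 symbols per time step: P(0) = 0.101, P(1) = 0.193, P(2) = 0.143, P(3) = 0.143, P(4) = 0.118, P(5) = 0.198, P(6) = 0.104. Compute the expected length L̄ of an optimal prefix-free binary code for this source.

Repeatedly combine the two least-probable nodes; the expected code length is the sum of the merged weights.
merge 101/1000 + 13/125 → 41/200
merge 59/500 + 143/1000 → 261/1000
merge 143/1000 + 193/1000 → 42/125
merge 99/500 + 41/200 → 403/1000
merge 261/1000 + 42/125 → 597/1000
merge 403/1000 + 597/1000 → 1
L = 41/200 + 261/1000 + 42/125 + 403/1000 + 597/1000 + 1 = 1401/500 = 2.802 bits/symbol.

2.802 bits/symbol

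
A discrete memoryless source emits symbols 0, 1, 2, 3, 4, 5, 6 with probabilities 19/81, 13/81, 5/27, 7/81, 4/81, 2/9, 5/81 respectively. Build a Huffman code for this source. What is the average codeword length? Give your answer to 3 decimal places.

Repeatedly combine the two least-probable nodes; the expected code length is the sum of the merged weights.
merge 4/81 + 5/81 → 1/9
merge 7/81 + 1/9 → 16/81
merge 13/81 + 5/27 → 28/81
merge 16/81 + 2/9 → 34/81
merge 19/81 + 28/81 → 47/81
merge 34/81 + 47/81 → 1
L = 1/9 + 16/81 + 28/81 + 34/81 + 47/81 + 1 = 215/81 ≈ 2.654 bits/symbol.

2.654 bits/symbol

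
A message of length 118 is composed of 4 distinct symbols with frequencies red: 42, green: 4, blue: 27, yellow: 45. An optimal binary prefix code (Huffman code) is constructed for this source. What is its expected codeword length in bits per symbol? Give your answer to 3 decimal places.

Probabilities are the counts divided by 118.
Repeatedly combine the two least-probable nodes; the expected code length is the sum of the merged weights.
merge 2/59 + 27/118 → 31/118
merge 31/118 + 21/59 → 73/118
merge 45/118 + 73/118 → 1
L = 31/118 + 73/118 + 1 = 111/59 ≈ 1.881 bits/symbol.

1.881 bits/symbol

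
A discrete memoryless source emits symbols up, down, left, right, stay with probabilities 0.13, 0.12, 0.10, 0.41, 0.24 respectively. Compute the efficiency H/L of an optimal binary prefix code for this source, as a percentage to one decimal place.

Entropy H = −Σ p log₂ p ≈ 2.1034 bits.
Huffman merges: 1/10+3/25→11/50; 13/100+11/50→7/20; 6/25+7/20→59/100; 41/100+59/100→1. L = 54/25 ≈ 2.1600.
Efficiency = H/L = 2.1034/2.1600 = 97.4%.

97.4%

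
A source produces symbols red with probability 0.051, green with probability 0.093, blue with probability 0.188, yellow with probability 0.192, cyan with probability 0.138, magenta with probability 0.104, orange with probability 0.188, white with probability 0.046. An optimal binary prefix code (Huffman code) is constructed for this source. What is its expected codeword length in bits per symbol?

Repeatedly combine the two least-probable nodes; the expected code length is the sum of the merged weights.
merge 23/500 + 51/1000 → 97/1000
merge 93/1000 + 97/1000 → 19/100
merge 13/125 + 69/500 → 121/500
merge 47/250 + 47/250 → 47/125
merge 19/100 + 24/125 → 191/500
merge 121/500 + 47/125 → 309/500
merge 191/500 + 309/500 → 1
L = 97/1000 + 19/100 + 121/500 + 47/125 + 191/500 + 309/500 + 1 = 581/200 = 2.905 bits/symbol.

2.905 bits/symbol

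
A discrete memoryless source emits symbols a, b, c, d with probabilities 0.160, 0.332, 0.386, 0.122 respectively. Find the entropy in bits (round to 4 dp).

1.8515 bits

H = −Σ pᵢ log₂ pᵢ.
−0.160·log₂(0.160) = 0.4230
−0.332·log₂(0.332) = 0.5281
−0.386·log₂(0.386) = 0.5301
−0.122·log₂(0.122) = 0.3703
Sum ≈ 1.8515 → 1.8515 bits.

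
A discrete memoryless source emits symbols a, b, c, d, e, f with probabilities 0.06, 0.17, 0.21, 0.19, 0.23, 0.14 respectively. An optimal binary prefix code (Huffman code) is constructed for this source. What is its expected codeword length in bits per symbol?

Repeatedly combine the two least-probable nodes; the expected code length is the sum of the merged weights.
merge 3/50 + 7/50 → 1/5
merge 17/100 + 19/100 → 9/25
merge 1/5 + 21/100 → 41/100
merge 23/100 + 9/25 → 59/100
merge 41/100 + 59/100 → 1
L = 1/5 + 9/25 + 41/100 + 59/100 + 1 = 64/25 = 2.56 bits/symbol.

2.56 bits/symbol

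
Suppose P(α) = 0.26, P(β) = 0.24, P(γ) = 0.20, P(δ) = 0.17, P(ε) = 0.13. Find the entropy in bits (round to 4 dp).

H = −Σ pᵢ log₂ pᵢ.
−0.26·log₂(0.26) = 0.5053
−0.24·log₂(0.24) = 0.4941
−0.20·log₂(0.20) = 0.4644
−0.17·log₂(0.17) = 0.4346
−0.13·log₂(0.13) = 0.3826
Sum ≈ 2.2810 → 2.2810 bits.

2.2810 bits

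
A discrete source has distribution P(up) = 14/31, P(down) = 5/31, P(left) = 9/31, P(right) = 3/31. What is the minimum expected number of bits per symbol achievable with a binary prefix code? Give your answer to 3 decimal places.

1.806 bits/symbol

Repeatedly combine the two least-probable nodes; the expected code length is the sum of the merged weights.
merge 3/31 + 5/31 → 8/31
merge 8/31 + 9/31 → 17/31
merge 14/31 + 17/31 → 1
L = 8/31 + 17/31 + 1 = 56/31 ≈ 1.806 bits/symbol.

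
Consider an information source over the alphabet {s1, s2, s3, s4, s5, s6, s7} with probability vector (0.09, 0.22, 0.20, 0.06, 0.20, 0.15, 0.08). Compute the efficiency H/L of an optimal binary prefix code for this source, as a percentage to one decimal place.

Entropy H = −Σ p log₂ p ≈ 2.6676 bits.
Huffman merges: 3/50+2/25→7/50; 9/100+7/50→23/100; 3/20+1/5→7/20; 1/5+11/50→21/50; 23/100+7/20→29/50; 21/50+29/50→1. L = 68/25 ≈ 2.7200.
Efficiency = H/L = 2.6676/2.7200 = 98.1%.

98.1%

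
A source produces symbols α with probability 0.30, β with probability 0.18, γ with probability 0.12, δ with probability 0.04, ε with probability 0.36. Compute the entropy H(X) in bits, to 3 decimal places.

2.050 bits

H = −Σ pᵢ log₂ pᵢ.
−0.30·log₂(0.30) = 0.5211
−0.18·log₂(0.18) = 0.4453
−0.12·log₂(0.12) = 0.3671
−0.04·log₂(0.04) = 0.1858
−0.36·log₂(0.36) = 0.5306
Sum ≈ 2.0498 → 2.050 bits.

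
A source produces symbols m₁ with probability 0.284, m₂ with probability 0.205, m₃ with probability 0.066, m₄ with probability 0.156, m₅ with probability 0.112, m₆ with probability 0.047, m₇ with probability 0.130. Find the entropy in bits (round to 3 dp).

2.605 bits

H = −Σ pᵢ log₂ pᵢ.
−0.284·log₂(0.284) = 0.5158
−0.205·log₂(0.205) = 0.4687
−0.066·log₂(0.066) = 0.2588
−0.156·log₂(0.156) = 0.4181
−0.112·log₂(0.112) = 0.3537
−0.047·log₂(0.047) = 0.2073
−0.130·log₂(0.130) = 0.3826
Sum ≈ 2.6051 → 2.605 bits.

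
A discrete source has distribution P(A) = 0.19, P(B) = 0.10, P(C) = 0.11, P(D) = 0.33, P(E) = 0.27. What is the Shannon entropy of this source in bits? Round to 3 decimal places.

2.176 bits

H = −Σ pᵢ log₂ pᵢ.
−0.19·log₂(0.19) = 0.4552
−0.10·log₂(0.10) = 0.3322
−0.11·log₂(0.11) = 0.3503
−0.33·log₂(0.33) = 0.5278
−0.27·log₂(0.27) = 0.5100
Sum ≈ 2.1755 → 2.176 bits.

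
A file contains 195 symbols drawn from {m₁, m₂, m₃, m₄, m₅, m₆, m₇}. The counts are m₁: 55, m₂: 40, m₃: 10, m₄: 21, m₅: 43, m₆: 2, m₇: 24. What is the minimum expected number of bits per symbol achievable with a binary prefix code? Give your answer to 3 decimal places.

Probabilities are the counts divided by 195.
Repeatedly combine the two least-probable nodes; the expected code length is the sum of the merged weights.
merge 2/195 + 2/39 → 4/65
merge 4/65 + 7/65 → 11/65
merge 8/65 + 11/65 → 19/65
merge 8/39 + 43/195 → 83/195
merge 11/39 + 19/65 → 112/195
merge 83/195 + 112/195 → 1
L = 4/65 + 11/65 + 19/65 + 83/195 + 112/195 + 1 = 164/65 ≈ 2.523 bits/symbol.

2.523 bits/symbol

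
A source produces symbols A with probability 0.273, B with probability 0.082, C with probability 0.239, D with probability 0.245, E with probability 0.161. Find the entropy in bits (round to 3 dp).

H = −Σ pᵢ log₂ pᵢ.
−0.273·log₂(0.273) = 0.5113
−0.082·log₂(0.082) = 0.2959
−0.239·log₂(0.239) = 0.4935
−0.245·log₂(0.245) = 0.4971
−0.161·log₂(0.161) = 0.4242
Sum ≈ 2.2221 → 2.222 bits.

2.222 bits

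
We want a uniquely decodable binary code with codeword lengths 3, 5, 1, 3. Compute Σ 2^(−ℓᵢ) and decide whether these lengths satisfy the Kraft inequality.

0.78125; yes

With common denominator 2^5 = 32: Σ 2^(−ℓᵢ) = 4/32 + 1/32 + 16/32 + 4/32 = 25/32 = 0.78125.
Kraft's inequality requires Σ ≤ 1; here Σ = 0.78125 ≤ 1, so such a prefix code exists.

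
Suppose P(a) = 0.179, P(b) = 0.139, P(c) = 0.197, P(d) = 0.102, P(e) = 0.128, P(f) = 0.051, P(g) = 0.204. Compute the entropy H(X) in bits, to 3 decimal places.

H = −Σ pᵢ log₂ pᵢ.
−0.179·log₂(0.179) = 0.4443
−0.139·log₂(0.139) = 0.3957
−0.197·log₂(0.197) = 0.4617
−0.102·log₂(0.102) = 0.3359
−0.128·log₂(0.128) = 0.3796
−0.051·log₂(0.051) = 0.2190
−0.204·log₂(0.204) = 0.4678
Sum ≈ 2.7040 → 2.704 bits.

2.704 bits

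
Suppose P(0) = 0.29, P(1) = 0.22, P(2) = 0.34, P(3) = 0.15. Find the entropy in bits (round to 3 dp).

1.938 bits

H = −Σ pᵢ log₂ pᵢ.
−0.29·log₂(0.29) = 0.5179
−0.22·log₂(0.22) = 0.4806
−0.34·log₂(0.34) = 0.5292
−0.15·log₂(0.15) = 0.4105
Sum ≈ 1.9382 → 1.938 bits.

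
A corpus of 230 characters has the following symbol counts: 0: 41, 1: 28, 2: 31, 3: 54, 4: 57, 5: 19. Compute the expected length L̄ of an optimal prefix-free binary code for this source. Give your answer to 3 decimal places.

Probabilities are the counts divided by 230.
Repeatedly combine the two least-probable nodes; the expected code length is the sum of the merged weights.
merge 19/230 + 14/115 → 47/230
merge 31/230 + 41/230 → 36/115
merge 47/230 + 27/115 → 101/230
merge 57/230 + 36/115 → 129/230
merge 101/230 + 129/230 → 1
L = 47/230 + 36/115 + 101/230 + 129/230 + 1 = 579/230 ≈ 2.517 bits/symbol.

2.517 bits/symbol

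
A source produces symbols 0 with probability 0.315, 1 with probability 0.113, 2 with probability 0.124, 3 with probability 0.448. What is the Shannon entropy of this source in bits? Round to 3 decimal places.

1.773 bits

H = −Σ pᵢ log₂ pᵢ.
−0.315·log₂(0.315) = 0.5250
−0.113·log₂(0.113) = 0.3555
−0.124·log₂(0.124) = 0.3734
−0.448·log₂(0.448) = 0.5190
Sum ≈ 1.7728 → 1.773 bits.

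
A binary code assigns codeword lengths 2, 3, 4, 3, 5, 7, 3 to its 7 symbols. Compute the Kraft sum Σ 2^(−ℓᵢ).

0.7265625

With common denominator 2^7 = 128: Σ 2^(−ℓᵢ) = 32/128 + 16/128 + 8/128 + 16/128 + 4/128 + 1/128 + 16/128 = 93/128 = 0.7265625.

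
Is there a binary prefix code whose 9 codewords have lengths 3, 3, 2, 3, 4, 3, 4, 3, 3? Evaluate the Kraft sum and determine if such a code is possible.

1.125; no

With common denominator 2^4 = 16: Σ 2^(−ℓᵢ) = 2/16 + 2/16 + 4/16 + 2/16 + 1/16 + 2/16 + 1/16 + 2/16 + 2/16 = 18/16 = 1.125.
Kraft's inequality requires Σ ≤ 1; here Σ = 1.125 > 1, so no such prefix code exists.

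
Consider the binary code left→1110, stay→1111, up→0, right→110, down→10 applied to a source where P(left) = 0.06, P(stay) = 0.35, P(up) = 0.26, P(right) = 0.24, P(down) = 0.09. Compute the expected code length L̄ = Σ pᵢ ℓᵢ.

L̄ = Σ pᵢ·ℓᵢ = 0.06·4 + 0.35·4 + 0.26·1 + 0.24·3 + 0.09·2 = 2.8 bits/symbol.

2.8 bits/symbol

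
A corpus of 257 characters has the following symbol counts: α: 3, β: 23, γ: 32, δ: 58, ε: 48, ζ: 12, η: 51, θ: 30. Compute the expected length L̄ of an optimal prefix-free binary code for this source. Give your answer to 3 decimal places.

2.782 bits/symbol

Probabilities are the counts divided by 257.
Repeatedly combine the two least-probable nodes; the expected code length is the sum of the merged weights.
merge 3/257 + 12/257 → 15/257
merge 15/257 + 23/257 → 38/257
merge 30/257 + 32/257 → 62/257
merge 38/257 + 48/257 → 86/257
merge 51/257 + 58/257 → 109/257
merge 62/257 + 86/257 → 148/257
merge 109/257 + 148/257 → 1
L = 15/257 + 38/257 + 62/257 + 86/257 + 109/257 + 148/257 + 1 = 715/257 ≈ 2.782 bits/symbol.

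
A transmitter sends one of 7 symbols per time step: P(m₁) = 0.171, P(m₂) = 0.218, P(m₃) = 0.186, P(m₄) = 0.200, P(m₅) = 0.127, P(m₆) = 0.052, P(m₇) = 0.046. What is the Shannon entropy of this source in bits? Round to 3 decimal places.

H = −Σ pᵢ log₂ pᵢ.
−0.171·log₂(0.171) = 0.4357
−0.218·log₂(0.218) = 0.4791
−0.186·log₂(0.186) = 0.4514
−0.200·log₂(0.200) = 0.4644
−0.127·log₂(0.127) = 0.3781
−0.052·log₂(0.052) = 0.2218
−0.046·log₂(0.046) = 0.2043
Sum ≈ 2.6347 → 2.635 bits.

2.635 bits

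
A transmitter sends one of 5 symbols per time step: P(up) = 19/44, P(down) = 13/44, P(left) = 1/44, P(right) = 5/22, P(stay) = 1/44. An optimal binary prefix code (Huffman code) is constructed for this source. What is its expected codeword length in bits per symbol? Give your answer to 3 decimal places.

Repeatedly combine the two least-probable nodes; the expected code length is the sum of the merged weights.
merge 1/44 + 1/44 → 1/22
merge 1/22 + 5/22 → 3/11
merge 3/11 + 13/44 → 25/44
merge 19/44 + 25/44 → 1
L = 1/22 + 3/11 + 25/44 + 1 = 83/44 ≈ 1.886 bits/symbol.

1.886 bits/symbol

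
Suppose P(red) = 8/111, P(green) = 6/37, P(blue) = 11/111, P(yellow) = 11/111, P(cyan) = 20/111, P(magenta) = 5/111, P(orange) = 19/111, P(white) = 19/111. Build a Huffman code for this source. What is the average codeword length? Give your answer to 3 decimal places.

2.937 bits/symbol

Repeatedly combine the two least-probable nodes; the expected code length is the sum of the merged weights.
merge 5/111 + 8/111 → 13/111
merge 11/111 + 11/111 → 22/111
merge 13/111 + 6/37 → 31/111
merge 19/111 + 19/111 → 38/111
merge 20/111 + 22/111 → 14/37
merge 31/111 + 38/111 → 23/37
merge 14/37 + 23/37 → 1
L = 13/111 + 22/111 + 31/111 + 38/111 + 14/37 + 23/37 + 1 = 326/111 ≈ 2.937 bits/symbol.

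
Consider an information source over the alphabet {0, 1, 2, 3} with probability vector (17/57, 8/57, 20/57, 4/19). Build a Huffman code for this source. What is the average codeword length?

2 bits/symbol

Repeatedly combine the two least-probable nodes; the expected code length is the sum of the merged weights.
merge 8/57 + 4/19 → 20/57
merge 17/57 + 20/57 → 37/57
merge 20/57 + 37/57 → 1
L = 20/57 + 37/57 + 1 = 2 bits/symbol.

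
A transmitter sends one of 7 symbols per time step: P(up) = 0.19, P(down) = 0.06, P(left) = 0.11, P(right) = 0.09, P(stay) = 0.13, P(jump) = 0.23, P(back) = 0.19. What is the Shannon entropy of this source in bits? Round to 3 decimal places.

2.687 bits

H = −Σ pᵢ log₂ pᵢ.
−0.19·log₂(0.19) = 0.4552
−0.06·log₂(0.06) = 0.2435
−0.11·log₂(0.11) = 0.3503
−0.09·log₂(0.09) = 0.3127
−0.13·log₂(0.13) = 0.3826
−0.23·log₂(0.23) = 0.4877
−0.19·log₂(0.19) = 0.4552
Sum ≈ 2.6872 → 2.687 bits.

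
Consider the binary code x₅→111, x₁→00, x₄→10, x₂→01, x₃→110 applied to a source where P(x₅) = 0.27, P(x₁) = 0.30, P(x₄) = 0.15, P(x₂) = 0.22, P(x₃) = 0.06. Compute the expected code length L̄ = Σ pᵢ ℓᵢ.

2.33 bits/symbol

L̄ = Σ pᵢ·ℓᵢ = 0.27·3 + 0.30·2 + 0.15·2 + 0.22·2 + 0.06·3 = 2.33 bits/symbol.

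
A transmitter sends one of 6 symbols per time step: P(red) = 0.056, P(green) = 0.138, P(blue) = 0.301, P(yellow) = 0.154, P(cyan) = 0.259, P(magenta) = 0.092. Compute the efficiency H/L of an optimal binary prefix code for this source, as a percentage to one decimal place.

Entropy H = −Σ p log₂ p ≈ 2.3857 bits.
Huffman merges: 7/125+23/250→37/250; 69/500+37/250→143/500; 77/500+259/1000→413/1000; 143/500+301/1000→587/1000; 413/1000+587/1000→1. L = 1217/500 ≈ 2.4340.
Efficiency = H/L = 2.3857/2.4340 = 98.0%.

98.0%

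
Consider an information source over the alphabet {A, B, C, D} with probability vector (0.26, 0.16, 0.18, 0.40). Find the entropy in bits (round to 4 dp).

H = −Σ pᵢ log₂ pᵢ.
−0.26·log₂(0.26) = 0.5053
−0.16·log₂(0.16) = 0.4230
−0.18·log₂(0.18) = 0.4453
−0.40·log₂(0.40) = 0.5288
Sum ≈ 1.9024 → 1.9024 bits.

1.9024 bits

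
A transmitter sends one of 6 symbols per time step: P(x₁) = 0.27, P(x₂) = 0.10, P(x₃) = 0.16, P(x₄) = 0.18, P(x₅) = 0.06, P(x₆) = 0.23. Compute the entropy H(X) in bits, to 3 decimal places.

H = −Σ pᵢ log₂ pᵢ.
−0.27·log₂(0.27) = 0.5100
−0.10·log₂(0.10) = 0.3322
−0.16·log₂(0.16) = 0.4230
−0.18·log₂(0.18) = 0.4453
−0.06·log₂(0.06) = 0.2435
−0.23·log₂(0.23) = 0.4877
Sum ≈ 2.4417 → 2.442 bits.

2.442 bits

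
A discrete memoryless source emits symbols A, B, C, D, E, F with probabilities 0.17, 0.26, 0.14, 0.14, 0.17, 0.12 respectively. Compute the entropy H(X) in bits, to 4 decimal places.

H = −Σ pᵢ log₂ pᵢ.
−0.17·log₂(0.17) = 0.4346
−0.26·log₂(0.26) = 0.5053
−0.14·log₂(0.14) = 0.3971
−0.14·log₂(0.14) = 0.3971
−0.17·log₂(0.17) = 0.4346
−0.12·log₂(0.12) = 0.3671
Sum ≈ 2.5357 → 2.5357 bits.

2.5357 bits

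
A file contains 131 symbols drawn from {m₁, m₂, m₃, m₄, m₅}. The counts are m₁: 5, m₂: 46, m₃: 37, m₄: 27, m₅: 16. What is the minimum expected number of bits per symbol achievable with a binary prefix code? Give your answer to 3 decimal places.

Probabilities are the counts divided by 131.
Repeatedly combine the two least-probable nodes; the expected code length is the sum of the merged weights.
merge 5/131 + 16/131 → 21/131
merge 21/131 + 27/131 → 48/131
merge 37/131 + 46/131 → 83/131
merge 48/131 + 83/131 → 1
L = 21/131 + 48/131 + 83/131 + 1 = 283/131 ≈ 2.160 bits/symbol.

2.160 bits/symbol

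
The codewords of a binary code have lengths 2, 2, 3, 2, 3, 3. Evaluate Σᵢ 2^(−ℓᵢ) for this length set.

1.125

With common denominator 2^3 = 8: Σ 2^(−ℓᵢ) = 2/8 + 2/8 + 1/8 + 2/8 + 1/8 + 1/8 = 9/8 = 1.125.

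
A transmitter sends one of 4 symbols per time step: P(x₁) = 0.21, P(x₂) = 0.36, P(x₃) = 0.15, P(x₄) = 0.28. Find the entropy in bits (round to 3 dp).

1.928 bits

H = −Σ pᵢ log₂ pᵢ.
−0.21·log₂(0.21) = 0.4728
−0.36·log₂(0.36) = 0.5306
−0.15·log₂(0.15) = 0.4105
−0.28·log₂(0.28) = 0.5142
Sum ≈ 1.9282 → 1.928 bits.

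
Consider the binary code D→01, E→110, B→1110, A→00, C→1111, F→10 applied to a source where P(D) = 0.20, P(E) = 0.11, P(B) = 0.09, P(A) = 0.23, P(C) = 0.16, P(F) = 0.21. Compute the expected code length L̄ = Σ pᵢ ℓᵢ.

L̄ = Σ pᵢ·ℓᵢ = 0.20·2 + 0.11·3 + 0.09·4 + 0.23·2 + 0.16·4 + 0.21·2 = 2.61 bits/symbol.

2.61 bits/symbol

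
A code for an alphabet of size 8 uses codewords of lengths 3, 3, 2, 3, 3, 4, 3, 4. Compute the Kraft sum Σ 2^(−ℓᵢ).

With common denominator 2^4 = 16: Σ 2^(−ℓᵢ) = 2/16 + 2/16 + 4/16 + 2/16 + 2/16 + 1/16 + 2/16 + 1/16 = 16/16 = 1.

1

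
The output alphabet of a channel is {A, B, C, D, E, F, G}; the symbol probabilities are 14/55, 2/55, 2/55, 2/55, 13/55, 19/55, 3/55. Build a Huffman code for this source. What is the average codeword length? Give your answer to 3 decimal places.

2.327 bits/symbol

Repeatedly combine the two least-probable nodes; the expected code length is the sum of the merged weights.
merge 2/55 + 2/55 → 4/55
merge 2/55 + 3/55 → 1/11
merge 4/55 + 1/11 → 9/55
merge 9/55 + 13/55 → 2/5
merge 14/55 + 19/55 → 3/5
merge 2/5 + 3/5 → 1
L = 4/55 + 1/11 + 9/55 + 2/5 + 3/5 + 1 = 128/55 ≈ 2.327 bits/symbol.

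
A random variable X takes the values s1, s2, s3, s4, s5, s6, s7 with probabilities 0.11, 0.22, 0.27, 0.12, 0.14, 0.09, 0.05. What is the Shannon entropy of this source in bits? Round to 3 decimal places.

2.634 bits

H = −Σ pᵢ log₂ pᵢ.
−0.11·log₂(0.11) = 0.3503
−0.22·log₂(0.22) = 0.4806
−0.27·log₂(0.27) = 0.5100
−0.12·log₂(0.12) = 0.3671
−0.14·log₂(0.14) = 0.3971
−0.09·log₂(0.09) = 0.3127
−0.05·log₂(0.05) = 0.2161
Sum ≈ 2.6338 → 2.634 bits.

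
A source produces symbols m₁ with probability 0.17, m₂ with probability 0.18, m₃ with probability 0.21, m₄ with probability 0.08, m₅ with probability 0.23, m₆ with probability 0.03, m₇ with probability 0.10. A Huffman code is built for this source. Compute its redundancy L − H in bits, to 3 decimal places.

Entropy H = −Σ p log₂ p ≈ 2.6159 bits.
Huffman merges: 3/100+2/25→11/100; 1/10+11/100→21/100; 17/100+9/50→7/20; 21/100+21/100→21/50; 23/100+7/20→29/50; 21/50+29/50→1. L = 267/100 ≈ 2.6700.
L − H = 2.6700 − 2.6159 = 0.054 bits.

0.054 bits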